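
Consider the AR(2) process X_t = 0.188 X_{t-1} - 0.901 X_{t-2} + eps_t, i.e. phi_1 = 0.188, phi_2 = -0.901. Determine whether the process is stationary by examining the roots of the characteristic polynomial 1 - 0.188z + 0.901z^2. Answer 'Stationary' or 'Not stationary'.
\text{Stationary}

The AR(p) characteristic polynomial is P(z) = 1 - 0.188z + 0.901z^2.
Stationarity requires all roots to lie outside the unit circle, i.e. |z| > 1 for every root.
Set 1 + (-0.188) z + (0.901) z^2 = 0, i.e. a z^2 + b z + c = 0 with a = 0.901, b = -0.188, c = 1.
Discriminant D = b^2 - 4ac = (-0.188)^2 - 4*(0.901)*1 = 0.035344 - (3.604) = -3.568656.
D < 0, so the roots are the complex-conjugate pair z = (-b +/- i sqrt(-D)) / (2a) = 0.1043 +/- 1.0483i.
For a conjugate pair |z|^2 = z * conj(z) = (product of roots) = c/a = 1/(0.901) = 1.109878, so |z| = sqrt(1.109878) = 1.0535 for both roots.
Moduli of all roots: 1.0535, 1.0535.
All moduli strictly greater than 1? Yes.
Verdict: Stationary.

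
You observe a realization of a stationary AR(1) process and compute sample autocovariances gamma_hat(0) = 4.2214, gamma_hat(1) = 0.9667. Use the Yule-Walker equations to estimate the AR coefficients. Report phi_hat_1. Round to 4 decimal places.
\hat\phi_{1} = 0.2290

The Yule-Walker equations for an AR(p) process read, in matrix form,
  Gamma_p phi = r_p,   with   (Gamma_p)_{ij} = gamma(|i - j|),
                       (r_p)_i = gamma(i),   i,j = 1..p.
Substitute the sample gammas (Toeplitz matrix and right-hand side of size 1):
  Gamma_p = [[4.2214]]
  r_p     = [0.9667]
With p = 1 this is the single equation gamma(0) phi_1 = gamma(1):
  phi_hat_1 = gamma(1) / gamma(0) = 0.9667 / 4.2214 = 0.2290.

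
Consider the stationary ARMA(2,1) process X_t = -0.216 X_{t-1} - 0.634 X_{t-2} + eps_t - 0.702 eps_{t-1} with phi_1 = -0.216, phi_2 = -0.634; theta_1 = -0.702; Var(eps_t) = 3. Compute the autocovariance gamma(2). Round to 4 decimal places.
\gamma(2) = -4.9098

Multiply the model equation by X_{t-k} and take expectations. With theta_0 = psi_0 = 1 and psi_j the MA(infinity) weights, this gives
  gamma(k) - sum_i phi_i gamma(k-i) = c_k,
  c_k = sigma^2 * sum_{j=k..q} theta_j psi_{j-k}   (c_k = 0 for k > q),
using gamma(-m) = gamma(m).
psi-weights needed (psi_j = theta_j + sum_i phi_i psi_{j-i}):
  psi_1 = theta_1 + phi_1 = -0.702 + (-0.216) = -0.918
Right-hand sides:
  c_0 = sigma^2 (1 + theta_1 psi_1) = 3 * (1 + (-0.702)(-0.918)) = 3 * 1.644436 = 4.933308
  c_1 = sigma^2 theta_1 = 3 * (-0.702) = -2.106
  c_2 = 0
Equations for k = 0, 1, 2 (AR order 2, c_2 = 0):
  (E0) gamma(0) = phi_1 gamma(1) + phi_2 gamma(2) + c_0
  (E1) gamma(1) = phi_1 gamma(0) + phi_2 gamma(1) + c_1
  (E2) gamma(2) = phi_1 gamma(1) + phi_2 gamma(0)
From (E1): gamma(1) = A gamma(0) + B with
  A = phi_1 / (1 - phi_2) = -0.216 / 1.634 = -0.132191,   B = c_1 / (1 - phi_2) = -2.106 / 1.634 = -1.288862.
Insert (E2) into (E0): gamma(0) (1 - phi_2^2) = phi_1 (1 + phi_2) gamma(1) + c_0.
  phi_1 (1 + phi_2) = (-0.216)(0.366) = -0.079056,   1 - phi_2^2 = 0.598044.
Replace gamma(1) by A gamma(0) + B and collect gamma(0):
  gamma(0) [0.598044 - (-0.079056)(-0.132191)] = (-0.079056)(-1.288862) + 4.933308
  gamma(0) * 0.587594 = 5.0352
  gamma(0) = 5.0352 / 0.587594 = 8.56919.
  gamma(1) = A gamma(0) + B = (-0.132191)(8.56919) + (-1.288862) = -2.421631.
  gamma(2) = phi_1 gamma(1) + phi_2 gamma(0) = (-0.216)(-2.421631) + (-0.634)(8.56919) = -4.909794.
Therefore gamma(2) = -4.9098 (to 4 decimal places).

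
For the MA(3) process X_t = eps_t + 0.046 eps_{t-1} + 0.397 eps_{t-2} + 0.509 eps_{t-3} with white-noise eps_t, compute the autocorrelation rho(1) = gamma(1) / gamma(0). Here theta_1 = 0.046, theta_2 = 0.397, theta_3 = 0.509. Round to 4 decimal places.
\rho(1) = 0.1877

For an MA(q) process with theta_0 = 1, the autocovariance is
  gamma(k) = sigma^2 * sum_{i=0..q-k} theta_i * theta_{i+k},
and rho(k) = gamma(k) / gamma(0). Sigma^2 cancels.
  numerator   = (1)*(0.046) + (0.046)*(0.397) + (0.397)*(0.509) = 0.266335.
  denominator = (1)^2 + (0.046)^2 + (0.397)^2 + (0.509)^2 = 1.418806.
  rho(1) = 0.266335 / 1.418806 = 0.1877.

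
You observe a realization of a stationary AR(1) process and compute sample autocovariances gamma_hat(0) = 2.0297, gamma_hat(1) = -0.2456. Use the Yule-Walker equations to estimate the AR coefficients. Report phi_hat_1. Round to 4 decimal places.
\hat\phi_{1} = -0.1210

The Yule-Walker equations for an AR(p) process read, in matrix form,
  Gamma_p phi = r_p,   with   (Gamma_p)_{ij} = gamma(|i - j|),
                       (r_p)_i = gamma(i),   i,j = 1..p.
Substitute the sample gammas (Toeplitz matrix and right-hand side of size 1):
  Gamma_p = [[2.0297]]
  r_p     = [-0.2456]
With p = 1 this is the single equation gamma(0) phi_1 = gamma(1):
  phi_hat_1 = gamma(1) / gamma(0) = -0.2456 / 2.0297 = -0.1210.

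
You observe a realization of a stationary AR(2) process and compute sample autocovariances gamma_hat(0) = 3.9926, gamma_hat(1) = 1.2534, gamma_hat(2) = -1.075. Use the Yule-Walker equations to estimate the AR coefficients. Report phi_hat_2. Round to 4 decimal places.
\hat\phi_{2} = -0.4080

The Yule-Walker equations for an AR(p) process read, in matrix form,
  Gamma_p phi = r_p,   with   (Gamma_p)_{ij} = gamma(|i - j|),
                       (r_p)_i = gamma(i),   i,j = 1..p.
Substitute the sample gammas (Toeplitz matrix and right-hand side of size 2):
  Gamma_p = [[3.9926, 1.2534], [1.2534, 3.9926]]
  r_p     = [1.2534, -1.075]
Written out:
  3.9926 phi_1 + 1.2534 phi_2 = 1.2534
  1.2534 phi_1 + 3.9926 phi_2 = -1.075
Solve by Cramer's rule:
  det = gamma(0)^2 - gamma(1)^2 = (3.9926)^2 - (1.2534)^2 = 15.94085476 - 1.57101156 = 14.3698432
  phi_hat_1 = [gamma(1) gamma(0) - gamma(1) gamma(2)] / det = [(1.2534)(3.9926) - (1.2534)(-1.075)] / 14.3698432 = 6.35172984 / 14.3698432 = 0.442
  phi_hat_2 = [gamma(0) gamma(2) - gamma(1)^2] / det = [(3.9926)(-1.075) - (1.2534)^2] / 14.3698432 = -5.86305656 / 14.3698432 = -0.408
So phi_hat = [0.4420, -0.4080].
Therefore phi_hat_2 = -0.4080.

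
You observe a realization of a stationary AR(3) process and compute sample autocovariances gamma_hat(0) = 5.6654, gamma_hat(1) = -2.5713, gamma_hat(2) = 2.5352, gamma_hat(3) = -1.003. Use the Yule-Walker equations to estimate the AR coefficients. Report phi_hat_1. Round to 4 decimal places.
\hat\phi_{1} = -0.3590

The Yule-Walker equations for an AR(p) process read, in matrix form,
  Gamma_p phi = r_p,   with   (Gamma_p)_{ij} = gamma(|i - j|),
                       (r_p)_i = gamma(i),   i,j = 1..p.
Substitute the sample gammas (Toeplitz matrix and right-hand side of size 3):
  Gamma_p = [[5.6654, -2.5713, 2.5352], [-2.5713, 5.6654, -2.5713], [2.5352, -2.5713, 5.6654]]
  r_p     = [-2.5713, 2.5352, -1.003]
Written out (R1..R3):
  (R1) 5.6654 phi_1 - 2.5713 phi_2 + 2.5352 phi_3 = -2.5713
  (R2) -2.5713 phi_1 + 5.6654 phi_2 - 2.5713 phi_3 = 2.5352
  (R3) 2.5352 phi_1 - 2.5713 phi_2 + 5.6654 phi_3 = -1.003
Gaussian elimination:
  R2 <- R2 - (-2.5713/5.6654) R1 = R2 - (-0.45386) R1:  4.498389 phi_2 - 1.420673 phi_3 = 1.368189
  R3 <- R3 - (2.5352/5.6654) R1 = R3 - (0.447488) R1:  -1.420673 phi_2 + 4.530928 phi_3 = 0.147627
  R3 <- R3 - (-1.420673/4.498389) R2 = R3 - (-0.315818) R2:  4.082253 phi_3 = 0.579726
Back-substitution:
  phi_hat_3 = 0.579726 / 4.082253 = 0.142011
  phi_hat_2 = (1.368189 - (-1.420673)(0.142011)) / 4.498389 = 0.349001
  phi_hat_1 = (-2.5713 - (-2.5713)(0.349001) - (2.5352)(0.142011)) / 5.6654 = -0.359011
So phi_hat = [-0.3590, 0.3490, 0.1420].
Therefore phi_hat_1 = -0.3590.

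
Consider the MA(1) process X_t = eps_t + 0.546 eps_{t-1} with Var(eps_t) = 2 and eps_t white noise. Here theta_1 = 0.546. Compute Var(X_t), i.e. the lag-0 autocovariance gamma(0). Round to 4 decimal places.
\gamma(0) = 2.5962

For an MA(q) process X_t = eps_t + sum_i theta_i eps_{t-i} with
Var(eps_t) = sigma^2, the variance is
  gamma(0) = sigma^2 * (1 + sum_i theta_i^2).
  sum_i theta_i^2 = (0.546)^2 = 0.298116.
  gamma(0) = 2 * (1 + 0.298116) = 2 * 1.298116 = 2.596232, which rounds to 2.5962.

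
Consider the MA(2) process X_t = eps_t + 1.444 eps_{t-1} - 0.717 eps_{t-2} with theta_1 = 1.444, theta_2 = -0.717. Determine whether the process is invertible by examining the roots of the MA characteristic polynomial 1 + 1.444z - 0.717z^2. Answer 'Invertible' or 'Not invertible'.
\text{Not invertible}

The MA(q) characteristic polynomial is P(z) = 1 + 1.444z - 0.717z^2.
Invertibility requires all roots to lie outside the unit circle, i.e. |z| > 1 for every root.
Set 1 + (1.444) z + (-0.717) z^2 = 0, i.e. a z^2 + b z + c = 0 with a = -0.717, b = 1.444, c = 1.
Discriminant D = b^2 - 4ac = (1.444)^2 - 4*(-0.717)*1 = 2.085136 - (-2.868) = 4.953136.
D >= 0, so the roots are real: z = (-b +/- sqrt(D)) / (2a) = (-1.444 +/- 2.225564) / (-1.434).
  z_1 = (-1.444 + 2.225564) / (-1.434) = -0.545,   |z_1| = 0.545.
  z_2 = (-1.444 - 2.225564) / (-1.434) = 2.559,   |z_2| = 2.559.
Moduli of all roots: 0.5450, 2.5590.
All moduli strictly greater than 1? No.
Verdict: Not invertible.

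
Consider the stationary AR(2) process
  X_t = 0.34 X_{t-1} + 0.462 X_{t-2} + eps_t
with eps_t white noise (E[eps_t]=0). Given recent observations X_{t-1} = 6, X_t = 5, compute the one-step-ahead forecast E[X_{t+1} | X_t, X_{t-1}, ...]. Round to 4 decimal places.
E[X_{t+1} \mid \mathcal F_t] = 4.4720

For an AR(p) model X_t = c + sum_i phi_i X_{t-i} + eps_t, the
one-step-ahead conditional mean is
  E[X_{t+1} | X_t, ...] = c + sum_i phi_i X_{t+1-i}.
Substitute known values:
  E[X_{t+1} | ...] = (0.34) * (5) + (0.462) * (6)
                   = 4.4720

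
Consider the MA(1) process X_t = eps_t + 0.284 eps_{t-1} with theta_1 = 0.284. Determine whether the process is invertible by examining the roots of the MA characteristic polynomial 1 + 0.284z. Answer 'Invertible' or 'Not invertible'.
\text{Invertible}

The MA(q) characteristic polynomial is P(z) = 1 + 0.284z.
Invertibility requires all roots to lie outside the unit circle, i.e. |z| > 1 for every root.
This is linear in z: 1 + (0.284) z = 0  =>  z = -1/(0.284) = -3.521127,  |z| = 3.521127.
Moduli of all roots: 3.5211.
All moduli strictly greater than 1? Yes.
Verdict: Invertible.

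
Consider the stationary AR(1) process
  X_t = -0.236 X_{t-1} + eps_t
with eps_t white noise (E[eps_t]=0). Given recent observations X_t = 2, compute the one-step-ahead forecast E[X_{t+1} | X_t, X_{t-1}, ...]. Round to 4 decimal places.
E[X_{t+1} \mid \mathcal F_t] = -0.4720

For an AR(p) model X_t = c + sum_i phi_i X_{t-i} + eps_t, the
one-step-ahead conditional mean is
  E[X_{t+1} | X_t, ...] = c + sum_i phi_i X_{t+1-i}.
Substitute known values:
  E[X_{t+1} | ...] = (-0.236) * (2)
                   = -0.4720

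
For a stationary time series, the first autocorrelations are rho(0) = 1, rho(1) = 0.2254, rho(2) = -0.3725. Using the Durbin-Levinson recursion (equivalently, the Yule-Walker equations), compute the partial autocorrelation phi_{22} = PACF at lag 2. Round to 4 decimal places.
\phi_{22} = -0.4460

The PACF at lag k is phi_{kk}, the last component of the solution
to the Yule-Walker system G_k phi = r_k where
  (G_k)_{ij} = rho(|i - j|), (r_k)_i = rho(i), i,j = 1..k.
Equivalently, Durbin-Levinson gives phi_{kk} iteratively:
  phi_{11} = rho(1)
  phi_{kk} = [rho(k) - sum_{j=1..k-1} phi_{k-1,j} rho(k-j)]
            / [1 - sum_{j=1..k-1} phi_{k-1,j} rho(j)],
  phi_{k,j} = phi_{k-1,j} - phi_{kk} phi_{k-1,k-j},  j = 1..k-1.
Step k = 1:
  phi_11 = rho(1) = 0.2254.
Step k = 2:
  phi_22 = [rho(2) - phi_11 rho(1)] / [1 - phi_11 rho(1)] = [-0.3725 - (0.2254)(0.2254)] / [1 - (0.2254)(0.2254)]
         = -0.42330516 / 0.94919484 = -0.446.
Therefore phi_{22} = -0.4460.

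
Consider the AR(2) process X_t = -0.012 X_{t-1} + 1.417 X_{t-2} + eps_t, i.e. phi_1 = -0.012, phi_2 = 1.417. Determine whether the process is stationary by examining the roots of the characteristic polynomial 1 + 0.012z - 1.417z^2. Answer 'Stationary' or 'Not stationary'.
\text{Not stationary}

The AR(p) characteristic polynomial is P(z) = 1 + 0.012z - 1.417z^2.
Stationarity requires all roots to lie outside the unit circle, i.e. |z| > 1 for every root.
Set 1 + (0.012) z + (-1.417) z^2 = 0, i.e. a z^2 + b z + c = 0 with a = -1.417, b = 0.012, c = 1.
Discriminant D = b^2 - 4ac = (0.012)^2 - 4*(-1.417)*1 = 0.000144 - (-5.668) = 5.668144.
D >= 0, so the roots are real: z = (-b +/- sqrt(D)) / (2a) = (-0.012 +/- 2.380786) / (-2.834).
  z_1 = (-0.012 + 2.380786) / (-2.834) = -0.8358,   |z_1| = 0.8358.
  z_2 = (-0.012 - 2.380786) / (-2.834) = 0.8443,   |z_2| = 0.8443.
Moduli of all roots: 0.8358, 0.8443.
All moduli strictly greater than 1? No.
Verdict: Not stationary.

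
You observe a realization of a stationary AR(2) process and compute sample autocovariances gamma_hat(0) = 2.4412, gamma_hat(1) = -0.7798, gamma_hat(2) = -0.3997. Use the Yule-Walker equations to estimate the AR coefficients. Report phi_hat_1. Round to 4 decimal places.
\hat\phi_{1} = -0.4140

The Yule-Walker equations for an AR(p) process read, in matrix form,
  Gamma_p phi = r_p,   with   (Gamma_p)_{ij} = gamma(|i - j|),
                       (r_p)_i = gamma(i),   i,j = 1..p.
Substitute the sample gammas (Toeplitz matrix and right-hand side of size 2):
  Gamma_p = [[2.4412, -0.7798], [-0.7798, 2.4412]]
  r_p     = [-0.7798, -0.3997]
Written out:
  2.4412 phi_1 - 0.7798 phi_2 = -0.7798
  -0.7798 phi_1 + 2.4412 phi_2 = -0.3997
Solve by Cramer's rule:
  det = gamma(0)^2 - gamma(1)^2 = (2.4412)^2 - (-0.7798)^2 = 5.95945744 - 0.60808804 = 5.3513694
  phi_hat_1 = [gamma(1) gamma(0) - gamma(1) gamma(2)] / det = [(-0.7798)(2.4412) - (-0.7798)(-0.3997)] / 5.3513694 = -2.21533382 / 5.3513694 = -0.414
  phi_hat_2 = [gamma(0) gamma(2) - gamma(1)^2] / det = [(2.4412)(-0.3997) - (-0.7798)^2] / 5.3513694 = -1.58383568 / 5.3513694 = -0.296
So phi_hat = [-0.4140, -0.2960].
Therefore phi_hat_1 = -0.4140.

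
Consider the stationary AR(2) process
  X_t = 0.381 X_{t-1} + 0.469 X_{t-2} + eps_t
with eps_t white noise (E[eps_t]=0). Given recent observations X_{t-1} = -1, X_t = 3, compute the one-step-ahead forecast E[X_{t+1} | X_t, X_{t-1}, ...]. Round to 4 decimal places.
E[X_{t+1} \mid \mathcal F_t] = 0.6740

For an AR(p) model X_t = c + sum_i phi_i X_{t-i} + eps_t, the
one-step-ahead conditional mean is
  E[X_{t+1} | X_t, ...] = c + sum_i phi_i X_{t+1-i}.
Substitute known values:
  E[X_{t+1} | ...] = (0.381) * (3) + (0.469) * (-1)
                   = 0.6740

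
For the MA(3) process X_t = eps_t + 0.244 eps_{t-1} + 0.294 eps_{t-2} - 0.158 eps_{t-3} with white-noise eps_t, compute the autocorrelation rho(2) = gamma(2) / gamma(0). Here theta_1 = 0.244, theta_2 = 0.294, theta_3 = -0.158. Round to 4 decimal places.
\rho(2) = 0.2182

For an MA(q) process with theta_0 = 1, the autocovariance is
  gamma(k) = sigma^2 * sum_{i=0..q-k} theta_i * theta_{i+k},
and rho(k) = gamma(k) / gamma(0). Sigma^2 cancels.
  numerator   = (1)*(0.294) + (0.244)*(-0.158) = 0.255448.
  denominator = (1)^2 + (0.244)^2 + (0.294)^2 + (-0.158)^2 = 1.170936.
  rho(2) = 0.255448 / 1.170936 = 0.2182.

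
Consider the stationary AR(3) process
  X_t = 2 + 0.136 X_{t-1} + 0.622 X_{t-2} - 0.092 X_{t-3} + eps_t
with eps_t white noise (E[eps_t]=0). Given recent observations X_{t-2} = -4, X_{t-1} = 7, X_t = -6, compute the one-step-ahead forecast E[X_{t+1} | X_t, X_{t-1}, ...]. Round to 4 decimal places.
E[X_{t+1} \mid \mathcal F_t] = 5.9060

For an AR(p) model X_t = c + sum_i phi_i X_{t-i} + eps_t, the
one-step-ahead conditional mean is
  E[X_{t+1} | X_t, ...] = c + sum_i phi_i X_{t+1-i}.
Substitute known values:
  E[X_{t+1} | ...] = 2 + (0.136) * (-6) + (0.622) * (7) + (-0.092) * (-4)
                   = 5.9060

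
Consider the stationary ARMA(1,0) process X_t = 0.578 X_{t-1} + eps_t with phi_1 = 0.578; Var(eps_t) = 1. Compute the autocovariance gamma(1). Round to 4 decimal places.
\gamma(1) = 0.8680

Multiply the model equation by X_{t-k} and take expectations. With theta_0 = psi_0 = 1 and psi_j the MA(infinity) weights, this gives
  gamma(k) - sum_i phi_i gamma(k-i) = c_k,
  c_k = sigma^2 * sum_{j=k..q} theta_j psi_{j-k}   (c_k = 0 for k > q),
using gamma(-m) = gamma(m).
Pure AR (q = 0): c_0 = sigma^2 = 1, c_k = 0 for k >= 1.
Equations for k = 0 and k = 1 (AR order 1):
  gamma(0) = phi_1 gamma(1) + c_0
  gamma(1) = phi_1 gamma(0) + c_1
Substituting the second into the first: gamma(0) (1 - phi_1^2) = c_0 + phi_1 c_1, so
  gamma(0) = c_0 / (1 - phi_1^2) = 1 / (1 - (0.578)^2) = 1 / 0.665916 = 1.501691.
  gamma(1) = phi_1 gamma(0) = (0.578)(1.501691) = 0.867977.
Therefore gamma(1) = 0.8680 (to 4 decimal places).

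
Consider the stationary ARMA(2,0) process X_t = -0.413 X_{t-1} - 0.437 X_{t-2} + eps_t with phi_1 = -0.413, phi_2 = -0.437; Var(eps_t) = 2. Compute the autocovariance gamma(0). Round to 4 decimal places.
\gamma(0) = 2.6947

Multiply the model equation by X_{t-k} and take expectations. With theta_0 = psi_0 = 1 and psi_j the MA(infinity) weights, this gives
  gamma(k) - sum_i phi_i gamma(k-i) = c_k,
  c_k = sigma^2 * sum_{j=k..q} theta_j psi_{j-k}   (c_k = 0 for k > q),
using gamma(-m) = gamma(m).
Pure AR (q = 0): c_0 = sigma^2 = 2, c_k = 0 for k >= 1.
Equations for k = 0, 1, 2 (AR order 2, c_2 = 0):
  (E0) gamma(0) = phi_1 gamma(1) + phi_2 gamma(2) + c_0
  (E1) gamma(1) = phi_1 gamma(0) + phi_2 gamma(1) + c_1
  (E2) gamma(2) = phi_1 gamma(1) + phi_2 gamma(0)
From (E1): gamma(1) = A gamma(0) + B with
  A = phi_1 / (1 - phi_2) = -0.413 / 1.437 = -0.287404,   B = c_1 / (1 - phi_2) = 0 / 1.437 = 0.
Insert (E2) into (E0): gamma(0) (1 - phi_2^2) = phi_1 (1 + phi_2) gamma(1) + c_0.
  phi_1 (1 + phi_2) = (-0.413)(0.563) = -0.232519,   1 - phi_2^2 = 0.809031.
Replace gamma(1) by A gamma(0) + B and collect gamma(0):
  gamma(0) [0.809031 - (-0.232519)(-0.287404)] = c_0 = 2
  gamma(0) * 0.742204 = 2
  gamma(0) = 2 / 0.742204 = 2.694677.
Therefore gamma(0) = 2.6947 (to 4 decimal places).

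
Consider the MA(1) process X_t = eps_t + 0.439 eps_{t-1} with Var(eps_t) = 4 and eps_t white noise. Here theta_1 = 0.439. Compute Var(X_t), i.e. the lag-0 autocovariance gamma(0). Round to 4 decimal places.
\gamma(0) = 4.7709

For an MA(q) process X_t = eps_t + sum_i theta_i eps_{t-i} with
Var(eps_t) = sigma^2, the variance is
  gamma(0) = sigma^2 * (1 + sum_i theta_i^2).
  sum_i theta_i^2 = (0.439)^2 = 0.192721.
  gamma(0) = 4 * (1 + 0.192721) = 4 * 1.192721 = 4.770884, which rounds to 4.7709.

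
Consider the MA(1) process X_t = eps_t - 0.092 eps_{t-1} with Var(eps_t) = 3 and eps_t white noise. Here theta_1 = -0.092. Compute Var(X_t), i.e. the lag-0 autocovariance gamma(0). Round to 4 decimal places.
\gamma(0) = 3.0254

For an MA(q) process X_t = eps_t + sum_i theta_i eps_{t-i} with
Var(eps_t) = sigma^2, the variance is
  gamma(0) = sigma^2 * (1 + sum_i theta_i^2).
  sum_i theta_i^2 = (-0.092)^2 = 0.008464.
  gamma(0) = 3 * (1 + 0.008464) = 3 * 1.008464 = 3.025392, which rounds to 3.0254.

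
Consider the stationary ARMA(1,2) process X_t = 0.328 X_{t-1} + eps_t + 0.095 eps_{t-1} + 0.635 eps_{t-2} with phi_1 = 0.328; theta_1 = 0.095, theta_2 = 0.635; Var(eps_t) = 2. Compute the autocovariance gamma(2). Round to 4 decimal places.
\gamma(2) = 1.9065

Multiply the model equation by X_{t-k} and take expectations. With theta_0 = psi_0 = 1 and psi_j the MA(infinity) weights, this gives
  gamma(k) - sum_i phi_i gamma(k-i) = c_k,
  c_k = sigma^2 * sum_{j=k..q} theta_j psi_{j-k}   (c_k = 0 for k > q),
using gamma(-m) = gamma(m).
psi-weights needed (psi_j = theta_j + sum_i phi_i psi_{j-i}):
  psi_1 = theta_1 + phi_1 = 0.095 + (0.328) = 0.423
  psi_2 = theta_2 + phi_1 psi_1 = 0.635 + (0.328)(0.423) = 0.773744
Right-hand sides:
  c_0 = sigma^2 (1 + theta_1 psi_1 + theta_2 psi_2) = 2 * (1 + (0.095)(0.423) + (0.635)(0.773744)) = 2 * 1.531512 = 3.063025
  c_1 = sigma^2 (theta_1 + theta_2 psi_1) = 2 * (0.095 + (0.635)(0.423)) = 0.72721
  c_2 = sigma^2 theta_2 = 2 * (0.635) = 1.27
Equations for k = 0 and k = 1 (AR order 1):
  gamma(0) = phi_1 gamma(1) + c_0
  gamma(1) = phi_1 gamma(0) + c_1
Substituting the second into the first: gamma(0) (1 - phi_1^2) = c_0 + phi_1 c_1, so
  gamma(0) = (c_0 + phi_1 c_1) / (1 - phi_1^2) = (3.063025 + (0.328)(0.72721)) / (1 - (0.328)^2) = 3.30155 / 0.892416 = 3.699564.
  gamma(1) = phi_1 gamma(0) + c_1 = (0.328)(3.699564) + (0.72721) = 1.940667.
For k = 2: gamma(2) = phi_1 gamma(1) + c_2
  = (0.328)(1.940667) + (1.27) = 1.906539.
Therefore gamma(2) = 1.9065 (to 4 decimal places).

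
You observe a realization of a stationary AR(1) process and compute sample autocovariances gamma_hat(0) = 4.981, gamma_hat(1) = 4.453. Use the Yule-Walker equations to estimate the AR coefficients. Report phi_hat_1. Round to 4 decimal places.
\hat\phi_{1} = 0.8940

The Yule-Walker equations for an AR(p) process read, in matrix form,
  Gamma_p phi = r_p,   with   (Gamma_p)_{ij} = gamma(|i - j|),
                       (r_p)_i = gamma(i),   i,j = 1..p.
Substitute the sample gammas (Toeplitz matrix and right-hand side of size 1):
  Gamma_p = [[4.981]]
  r_p     = [4.453]
With p = 1 this is the single equation gamma(0) phi_1 = gamma(1):
  phi_hat_1 = gamma(1) / gamma(0) = 4.453 / 4.981 = 0.8940.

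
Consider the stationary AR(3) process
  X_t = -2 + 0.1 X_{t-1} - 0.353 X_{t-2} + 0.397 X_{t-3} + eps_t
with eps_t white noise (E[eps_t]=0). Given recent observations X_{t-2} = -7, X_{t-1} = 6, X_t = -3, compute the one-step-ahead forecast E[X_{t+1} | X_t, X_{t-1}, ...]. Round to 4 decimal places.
E[X_{t+1} \mid \mathcal F_t] = -7.1970

For an AR(p) model X_t = c + sum_i phi_i X_{t-i} + eps_t, the
one-step-ahead conditional mean is
  E[X_{t+1} | X_t, ...] = c + sum_i phi_i X_{t+1-i}.
Substitute known values:
  E[X_{t+1} | ...] = -2 + (0.1) * (-3) + (-0.353) * (6) + (0.397) * (-7)
                   = -7.1970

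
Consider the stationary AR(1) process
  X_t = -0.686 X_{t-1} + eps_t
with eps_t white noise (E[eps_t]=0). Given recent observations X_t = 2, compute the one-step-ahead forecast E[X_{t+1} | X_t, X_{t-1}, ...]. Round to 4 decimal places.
E[X_{t+1} \mid \mathcal F_t] = -1.3720

For an AR(p) model X_t = c + sum_i phi_i X_{t-i} + eps_t, the
one-step-ahead conditional mean is
  E[X_{t+1} | X_t, ...] = c + sum_i phi_i X_{t+1-i}.
Substitute known values:
  E[X_{t+1} | ...] = (-0.686) * (2)
                   = -1.3720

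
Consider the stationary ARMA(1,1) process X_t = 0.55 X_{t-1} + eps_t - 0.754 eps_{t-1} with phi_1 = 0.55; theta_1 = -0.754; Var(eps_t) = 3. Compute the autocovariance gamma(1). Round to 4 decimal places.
\gamma(1) = -0.5136

Multiply the model equation by X_{t-k} and take expectations. With theta_0 = psi_0 = 1 and psi_j the MA(infinity) weights, this gives
  gamma(k) - sum_i phi_i gamma(k-i) = c_k,
  c_k = sigma^2 * sum_{j=k..q} theta_j psi_{j-k}   (c_k = 0 for k > q),
using gamma(-m) = gamma(m).
psi-weights needed (psi_j = theta_j + sum_i phi_i psi_{j-i}):
  psi_1 = theta_1 + phi_1 = -0.754 + (0.55) = -0.204
Right-hand sides:
  c_0 = sigma^2 (1 + theta_1 psi_1) = 3 * (1 + (-0.754)(-0.204)) = 3 * 1.153816 = 3.461448
  c_1 = sigma^2 theta_1 = 3 * (-0.754) = -2.262
  c_2 = 0
Equations for k = 0 and k = 1 (AR order 1):
  gamma(0) = phi_1 gamma(1) + c_0
  gamma(1) = phi_1 gamma(0) + c_1
Substituting the second into the first: gamma(0) (1 - phi_1^2) = c_0 + phi_1 c_1, so
  gamma(0) = (c_0 + phi_1 c_1) / (1 - phi_1^2) = (3.461448 + (0.55)(-2.262)) / (1 - (0.55)^2) = 2.217348 / 0.6975 = 3.178994.
  gamma(1) = phi_1 gamma(0) + c_1 = (0.55)(3.178994) + (-2.262) = -0.513554.
Therefore gamma(1) = -0.5136 (to 4 decimal places).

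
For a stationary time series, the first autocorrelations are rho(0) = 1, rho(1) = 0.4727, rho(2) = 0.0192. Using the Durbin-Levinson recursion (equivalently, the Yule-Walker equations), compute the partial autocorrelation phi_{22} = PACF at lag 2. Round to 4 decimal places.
\phi_{22} = -0.2630

The PACF at lag k is phi_{kk}, the last component of the solution
to the Yule-Walker system G_k phi = r_k where
  (G_k)_{ij} = rho(|i - j|), (r_k)_i = rho(i), i,j = 1..k.
Equivalently, Durbin-Levinson gives phi_{kk} iteratively:
  phi_{11} = rho(1)
  phi_{kk} = [rho(k) - sum_{j=1..k-1} phi_{k-1,j} rho(k-j)]
            / [1 - sum_{j=1..k-1} phi_{k-1,j} rho(j)],
  phi_{k,j} = phi_{k-1,j} - phi_{kk} phi_{k-1,k-j},  j = 1..k-1.
Step k = 1:
  phi_11 = rho(1) = 0.4727.
Step k = 2:
  phi_22 = [rho(2) - phi_11 rho(1)] / [1 - phi_11 rho(1)] = [0.0192 - (0.4727)(0.4727)] / [1 - (0.4727)(0.4727)]
         = -0.20424529 / 0.77655471 = -0.263.
Therefore phi_{22} = -0.2630.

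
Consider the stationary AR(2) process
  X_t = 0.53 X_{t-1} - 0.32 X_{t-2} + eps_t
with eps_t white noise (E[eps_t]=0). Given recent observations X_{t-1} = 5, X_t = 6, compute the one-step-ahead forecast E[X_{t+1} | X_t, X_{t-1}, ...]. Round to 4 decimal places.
E[X_{t+1} \mid \mathcal F_t] = 1.5800

For an AR(p) model X_t = c + sum_i phi_i X_{t-i} + eps_t, the
one-step-ahead conditional mean is
  E[X_{t+1} | X_t, ...] = c + sum_i phi_i X_{t+1-i}.
Substitute known values:
  E[X_{t+1} | ...] = (0.53) * (6) + (-0.32) * (5)
                   = 1.5800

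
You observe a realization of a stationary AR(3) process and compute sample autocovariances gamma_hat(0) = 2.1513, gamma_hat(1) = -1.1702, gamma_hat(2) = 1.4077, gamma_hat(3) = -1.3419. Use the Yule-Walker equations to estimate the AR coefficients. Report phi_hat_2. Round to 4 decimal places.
\hat\phi_{2} = 0.4210

The Yule-Walker equations for an AR(p) process read, in matrix form,
  Gamma_p phi = r_p,   with   (Gamma_p)_{ij} = gamma(|i - j|),
                       (r_p)_i = gamma(i),   i,j = 1..p.
Substitute the sample gammas (Toeplitz matrix and right-hand side of size 3):
  Gamma_p = [[2.1513, -1.1702, 1.4077], [-1.1702, 2.1513, -1.1702], [1.4077, -1.1702, 2.1513]]
  r_p     = [-1.1702, 1.4077, -1.3419]
Written out (R1..R3):
  (R1) 2.1513 phi_1 - 1.1702 phi_2 + 1.4077 phi_3 = -1.1702
  (R2) -1.1702 phi_1 + 2.1513 phi_2 - 1.1702 phi_3 = 1.4077
  (R3) 1.4077 phi_1 - 1.1702 phi_2 + 2.1513 phi_3 = -1.3419
Gaussian elimination:
  R2 <- R2 - (-1.1702/2.1513) R1 = R2 - (-0.54395) R1:  1.51477 phi_2 - 0.404481 phi_3 = 0.77117
  R3 <- R3 - (1.4077/2.1513) R1 = R3 - (0.654349) R1:  -0.404481 phi_2 + 1.230174 phi_3 = -0.576181
  R3 <- R3 - (-0.404481/1.51477) R2 = R3 - (-0.267025) R2:  1.122167 phi_3 = -0.37026
Back-substitution:
  phi_hat_3 = -0.37026 / 1.122167 = -0.329951
  phi_hat_2 = (0.77117 - (-0.404481)(-0.329951)) / 1.51477 = 0.420995
  phi_hat_1 = (-1.1702 - (-1.1702)(0.420995) - (1.4077)(-0.329951)) / 2.1513 = -0.099047
So phi_hat = [-0.0990, 0.4210, -0.3300].
Therefore phi_hat_2 = 0.4210.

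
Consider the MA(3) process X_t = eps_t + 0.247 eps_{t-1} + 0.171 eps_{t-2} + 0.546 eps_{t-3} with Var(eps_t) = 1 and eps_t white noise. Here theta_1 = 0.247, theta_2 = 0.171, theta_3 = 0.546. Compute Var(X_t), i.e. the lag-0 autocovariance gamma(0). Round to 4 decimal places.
\gamma(0) = 1.3884

For an MA(q) process X_t = eps_t + sum_i theta_i eps_{t-i} with
Var(eps_t) = sigma^2, the variance is
  gamma(0) = sigma^2 * (1 + sum_i theta_i^2).
  sum_i theta_i^2 = (0.247)^2 + (0.171)^2 + (0.546)^2 = 0.061009 + 0.029241 + 0.298116 = 0.388366.
  gamma(0) = 1 * (1 + 0.388366) = 1 * 1.388366 = 1.388366, which rounds to 1.3884.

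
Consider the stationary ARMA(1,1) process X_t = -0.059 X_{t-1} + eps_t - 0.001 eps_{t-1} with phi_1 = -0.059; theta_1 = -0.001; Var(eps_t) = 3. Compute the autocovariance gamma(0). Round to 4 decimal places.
\gamma(0) = 3.0108

Multiply the model equation by X_{t-k} and take expectations. With theta_0 = psi_0 = 1 and psi_j the MA(infinity) weights, this gives
  gamma(k) - sum_i phi_i gamma(k-i) = c_k,
  c_k = sigma^2 * sum_{j=k..q} theta_j psi_{j-k}   (c_k = 0 for k > q),
using gamma(-m) = gamma(m).
psi-weights needed (psi_j = theta_j + sum_i phi_i psi_{j-i}):
  psi_1 = theta_1 + phi_1 = -0.001 + (-0.059) = -0.06
Right-hand sides:
  c_0 = sigma^2 (1 + theta_1 psi_1) = 3 * (1 + (-0.001)(-0.06)) = 3 * 1.00006 = 3.00018
  c_1 = sigma^2 theta_1 = 3 * (-0.001) = -0.003
  c_2 = 0
Equations for k = 0 and k = 1 (AR order 1):
  gamma(0) = phi_1 gamma(1) + c_0
  gamma(1) = phi_1 gamma(0) + c_1
Substituting the second into the first: gamma(0) (1 - phi_1^2) = c_0 + phi_1 c_1, so
  gamma(0) = (c_0 + phi_1 c_1) / (1 - phi_1^2) = (3.00018 + (-0.059)(-0.003)) / (1 - (-0.059)^2) = 3.000357 / 0.996519 = 3.010838.
Therefore gamma(0) = 3.0108 (to 4 decimal places).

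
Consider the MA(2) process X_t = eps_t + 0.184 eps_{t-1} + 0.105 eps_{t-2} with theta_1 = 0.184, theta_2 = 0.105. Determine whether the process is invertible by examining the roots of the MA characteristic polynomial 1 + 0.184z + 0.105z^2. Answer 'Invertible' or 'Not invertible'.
\text{Invertible}

The MA(q) characteristic polynomial is P(z) = 1 + 0.184z + 0.105z^2.
Invertibility requires all roots to lie outside the unit circle, i.e. |z| > 1 for every root.
Set 1 + (0.184) z + (0.105) z^2 = 0, i.e. a z^2 + b z + c = 0 with a = 0.105, b = 0.184, c = 1.
Discriminant D = b^2 - 4ac = (0.184)^2 - 4*(0.105)*1 = 0.033856 - (0.42) = -0.386144.
D < 0, so the roots are the complex-conjugate pair z = (-b +/- i sqrt(-D)) / (2a) = -0.8762 +/- 2.9591i.
For a conjugate pair |z|^2 = z * conj(z) = (product of roots) = c/a = 1/(0.105) = 9.52381, so |z| = sqrt(9.52381) = 3.0861 for both roots.
Moduli of all roots: 3.0861, 3.0861.
All moduli strictly greater than 1? Yes.
Verdict: Invertible.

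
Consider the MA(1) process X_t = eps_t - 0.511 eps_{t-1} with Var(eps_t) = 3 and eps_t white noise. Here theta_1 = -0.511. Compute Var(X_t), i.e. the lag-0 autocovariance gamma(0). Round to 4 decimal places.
\gamma(0) = 3.7834

For an MA(q) process X_t = eps_t + sum_i theta_i eps_{t-i} with
Var(eps_t) = sigma^2, the variance is
  gamma(0) = sigma^2 * (1 + sum_i theta_i^2).
  sum_i theta_i^2 = (-0.511)^2 = 0.261121.
  gamma(0) = 3 * (1 + 0.261121) = 3 * 1.261121 = 3.783363, which rounds to 3.7834.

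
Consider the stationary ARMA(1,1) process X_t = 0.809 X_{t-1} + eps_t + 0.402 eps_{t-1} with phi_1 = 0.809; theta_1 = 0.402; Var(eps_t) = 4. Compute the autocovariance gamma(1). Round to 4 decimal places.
\gamma(1) = 18.5789

Multiply the model equation by X_{t-k} and take expectations. With theta_0 = psi_0 = 1 and psi_j the MA(infinity) weights, this gives
  gamma(k) - sum_i phi_i gamma(k-i) = c_k,
  c_k = sigma^2 * sum_{j=k..q} theta_j psi_{j-k}   (c_k = 0 for k > q),
using gamma(-m) = gamma(m).
psi-weights needed (psi_j = theta_j + sum_i phi_i psi_{j-i}):
  psi_1 = theta_1 + phi_1 = 0.402 + (0.809) = 1.211
Right-hand sides:
  c_0 = sigma^2 (1 + theta_1 psi_1) = 4 * (1 + (0.402)(1.211)) = 4 * 1.486822 = 5.947288
  c_1 = sigma^2 theta_1 = 4 * (0.402) = 1.608
  c_2 = 0
Equations for k = 0 and k = 1 (AR order 1):
  gamma(0) = phi_1 gamma(1) + c_0
  gamma(1) = phi_1 gamma(0) + c_1
Substituting the second into the first: gamma(0) (1 - phi_1^2) = c_0 + phi_1 c_1, so
  gamma(0) = (c_0 + phi_1 c_1) / (1 - phi_1^2) = (5.947288 + (0.809)(1.608)) / (1 - (0.809)^2) = 7.24816 / 0.345519 = 20.977602.
  gamma(1) = phi_1 gamma(0) + c_1 = (0.809)(20.977602) + (1.608) = 18.57888.
Therefore gamma(1) = 18.5789 (to 4 decimal places).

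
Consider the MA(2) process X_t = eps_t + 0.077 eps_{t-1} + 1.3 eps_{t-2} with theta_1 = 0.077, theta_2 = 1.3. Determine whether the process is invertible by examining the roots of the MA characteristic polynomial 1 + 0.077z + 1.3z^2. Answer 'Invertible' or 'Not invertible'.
\text{Not invertible}

The MA(q) characteristic polynomial is P(z) = 1 + 0.077z + 1.3z^2.
Invertibility requires all roots to lie outside the unit circle, i.e. |z| > 1 for every root.
Set 1 + (0.077) z + (1.3) z^2 = 0, i.e. a z^2 + b z + c = 0 with a = 1.3, b = 0.077, c = 1.
Discriminant D = b^2 - 4ac = (0.077)^2 - 4*(1.3)*1 = 0.005929 - (5.2) = -5.194071.
D < 0, so the roots are the complex-conjugate pair z = (-b +/- i sqrt(-D)) / (2a) = -0.0296 +/- 0.8766i.
For a conjugate pair |z|^2 = z * conj(z) = (product of roots) = c/a = 1/(1.3) = 0.769231, so |z| = sqrt(0.769231) = 0.8771 for both roots.
Moduli of all roots: 0.8771, 0.8771.
All moduli strictly greater than 1? No.
Verdict: Not invertible.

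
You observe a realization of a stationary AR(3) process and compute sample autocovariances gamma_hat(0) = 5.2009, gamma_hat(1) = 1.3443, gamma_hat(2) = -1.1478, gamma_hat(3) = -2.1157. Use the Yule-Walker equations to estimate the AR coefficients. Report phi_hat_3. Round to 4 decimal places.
\hat\phi_{3} = -0.2990

The Yule-Walker equations for an AR(p) process read, in matrix form,
  Gamma_p phi = r_p,   with   (Gamma_p)_{ij} = gamma(|i - j|),
                       (r_p)_i = gamma(i),   i,j = 1..p.
Substitute the sample gammas (Toeplitz matrix and right-hand side of size 3):
  Gamma_p = [[5.2009, 1.3443, -1.1478], [1.3443, 5.2009, 1.3443], [-1.1478, 1.3443, 5.2009]]
  r_p     = [1.3443, -1.1478, -2.1157]
Written out (R1..R3):
  (R1) 5.2009 phi_1 + 1.3443 phi_2 - 1.1478 phi_3 = 1.3443
  (R2) 1.3443 phi_1 + 5.2009 phi_2 + 1.3443 phi_3 = -1.1478
  (R3) -1.1478 phi_1 + 1.3443 phi_2 + 5.2009 phi_3 = -2.1157
Gaussian elimination:
  R2 <- R2 - (1.3443/5.2009) R1 = R2 - (0.258474) R1:  4.853433 phi_2 + 1.640977 phi_3 = -1.495267
  R3 <- R3 - (-1.1478/5.2009) R1 = R3 - (-0.220693) R1:  1.640977 phi_2 + 4.947589 phi_3 = -1.819023
  R3 <- R3 - (1.640977/4.853433) R2 = R3 - (0.338106) R2:  4.392764 phi_3 = -1.313463
Back-substitution:
  phi_hat_3 = -1.313463 / 4.392764 = -0.299006
  phi_hat_2 = (-1.495267 - (1.640977)(-0.299006)) / 4.853433 = -0.206989
  phi_hat_1 = (1.3443 - (1.3443)(-0.206989) - (-1.1478)(-0.299006)) / 5.2009 = 0.245987
So phi_hat = [0.2460, -0.2070, -0.2990].
Therefore phi_hat_3 = -0.2990.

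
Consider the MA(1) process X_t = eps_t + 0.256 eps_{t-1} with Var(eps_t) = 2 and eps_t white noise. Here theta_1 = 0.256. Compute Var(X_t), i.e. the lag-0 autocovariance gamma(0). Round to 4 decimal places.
\gamma(0) = 2.1311

For an MA(q) process X_t = eps_t + sum_i theta_i eps_{t-i} with
Var(eps_t) = sigma^2, the variance is
  gamma(0) = sigma^2 * (1 + sum_i theta_i^2).
  sum_i theta_i^2 = (0.256)^2 = 0.065536.
  gamma(0) = 2 * (1 + 0.065536) = 2 * 1.065536 = 2.131072, which rounds to 2.1311.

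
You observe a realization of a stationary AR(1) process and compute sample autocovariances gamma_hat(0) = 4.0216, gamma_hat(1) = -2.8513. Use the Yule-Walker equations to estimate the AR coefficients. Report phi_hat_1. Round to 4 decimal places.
\hat\phi_{1} = -0.7090

The Yule-Walker equations for an AR(p) process read, in matrix form,
  Gamma_p phi = r_p,   with   (Gamma_p)_{ij} = gamma(|i - j|),
                       (r_p)_i = gamma(i),   i,j = 1..p.
Substitute the sample gammas (Toeplitz matrix and right-hand side of size 1):
  Gamma_p = [[4.0216]]
  r_p     = [-2.8513]
With p = 1 this is the single equation gamma(0) phi_1 = gamma(1):
  phi_hat_1 = gamma(1) / gamma(0) = -2.8513 / 4.0216 = -0.7090.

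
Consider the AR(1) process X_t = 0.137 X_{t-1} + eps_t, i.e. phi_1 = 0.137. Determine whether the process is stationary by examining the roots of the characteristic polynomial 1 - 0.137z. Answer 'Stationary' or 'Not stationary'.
\text{Stationary}

The AR(p) characteristic polynomial is P(z) = 1 - 0.137z.
Stationarity requires all roots to lie outside the unit circle, i.e. |z| > 1 for every root.
This is linear in z: 1 + (-0.137) z = 0  =>  z = -1/(-0.137) = 7.29927,  |z| = 7.29927.
Moduli of all roots: 7.2993.
All moduli strictly greater than 1? Yes.
Verdict: Stationary.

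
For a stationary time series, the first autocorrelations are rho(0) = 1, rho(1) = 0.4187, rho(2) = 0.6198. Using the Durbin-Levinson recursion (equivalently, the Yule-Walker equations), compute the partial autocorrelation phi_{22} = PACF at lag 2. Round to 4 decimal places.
\phi_{22} = 0.5390

The PACF at lag k is phi_{kk}, the last component of the solution
to the Yule-Walker system G_k phi = r_k where
  (G_k)_{ij} = rho(|i - j|), (r_k)_i = rho(i), i,j = 1..k.
Equivalently, Durbin-Levinson gives phi_{kk} iteratively:
  phi_{11} = rho(1)
  phi_{kk} = [rho(k) - sum_{j=1..k-1} phi_{k-1,j} rho(k-j)]
            / [1 - sum_{j=1..k-1} phi_{k-1,j} rho(j)],
  phi_{k,j} = phi_{k-1,j} - phi_{kk} phi_{k-1,k-j},  j = 1..k-1.
Step k = 1:
  phi_11 = rho(1) = 0.4187.
Step k = 2:
  phi_22 = [rho(2) - phi_11 rho(1)] / [1 - phi_11 rho(1)] = [0.6198 - (0.4187)(0.4187)] / [1 - (0.4187)(0.4187)]
         = 0.44449031 / 0.82469031 = 0.539.
Therefore phi_{22} = 0.5390.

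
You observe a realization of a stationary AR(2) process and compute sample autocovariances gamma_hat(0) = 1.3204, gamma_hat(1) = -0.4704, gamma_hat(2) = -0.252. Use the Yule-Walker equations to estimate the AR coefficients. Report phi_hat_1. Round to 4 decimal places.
\hat\phi_{1} = -0.4859

The Yule-Walker equations for an AR(p) process read, in matrix form,
  Gamma_p phi = r_p,   with   (Gamma_p)_{ij} = gamma(|i - j|),
                       (r_p)_i = gamma(i),   i,j = 1..p.
Substitute the sample gammas (Toeplitz matrix and right-hand side of size 2):
  Gamma_p = [[1.3204, -0.4704], [-0.4704, 1.3204]]
  r_p     = [-0.4704, -0.252]
Written out:
  1.3204 phi_1 - 0.4704 phi_2 = -0.4704
  -0.4704 phi_1 + 1.3204 phi_2 = -0.252
Solve by Cramer's rule:
  det = gamma(0)^2 - gamma(1)^2 = (1.3204)^2 - (-0.4704)^2 = 1.74345616 - 0.22127616 = 1.52218
  phi_hat_1 = [gamma(1) gamma(0) - gamma(1) gamma(2)] / det = [(-0.4704)(1.3204) - (-0.4704)(-0.252)] / 1.52218 = -0.73965696 / 1.52218 = -0.4859
  phi_hat_2 = [gamma(0) gamma(2) - gamma(1)^2] / det = [(1.3204)(-0.252) - (-0.4704)^2] / 1.52218 = -0.55401696 / 1.52218 = -0.364
So phi_hat = [-0.4859, -0.3640].
Therefore phi_hat_1 = -0.4859.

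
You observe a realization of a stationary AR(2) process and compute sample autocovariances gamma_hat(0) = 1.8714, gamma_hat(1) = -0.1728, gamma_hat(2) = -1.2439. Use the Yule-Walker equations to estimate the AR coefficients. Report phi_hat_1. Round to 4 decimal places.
\hat\phi_{1} = -0.1550

The Yule-Walker equations for an AR(p) process read, in matrix form,
  Gamma_p phi = r_p,   with   (Gamma_p)_{ij} = gamma(|i - j|),
                       (r_p)_i = gamma(i),   i,j = 1..p.
Substitute the sample gammas (Toeplitz matrix and right-hand side of size 2):
  Gamma_p = [[1.8714, -0.1728], [-0.1728, 1.8714]]
  r_p     = [-0.1728, -1.2439]
Written out:
  1.8714 phi_1 - 0.1728 phi_2 = -0.1728
  -0.1728 phi_1 + 1.8714 phi_2 = -1.2439
Solve by Cramer's rule:
  det = gamma(0)^2 - gamma(1)^2 = (1.8714)^2 - (-0.1728)^2 = 3.50213796 - 0.02985984 = 3.47227812
  phi_hat_1 = [gamma(1) gamma(0) - gamma(1) gamma(2)] / det = [(-0.1728)(1.8714) - (-0.1728)(-1.2439)] / 3.47227812 = -0.53832384 / 3.47227812 = -0.155
  phi_hat_2 = [gamma(0) gamma(2) - gamma(1)^2] / det = [(1.8714)(-1.2439) - (-0.1728)^2] / 3.47227812 = -2.3576943 / 3.47227812 = -0.679
So phi_hat = [-0.1550, -0.6790].
Therefore phi_hat_1 = -0.1550.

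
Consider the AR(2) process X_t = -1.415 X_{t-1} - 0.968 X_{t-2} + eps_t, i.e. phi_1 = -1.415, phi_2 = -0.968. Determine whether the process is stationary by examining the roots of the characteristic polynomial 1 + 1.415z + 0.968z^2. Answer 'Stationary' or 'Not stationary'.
\text{Stationary}

The AR(p) characteristic polynomial is P(z) = 1 + 1.415z + 0.968z^2.
Stationarity requires all roots to lie outside the unit circle, i.e. |z| > 1 for every root.
Set 1 + (1.415) z + (0.968) z^2 = 0, i.e. a z^2 + b z + c = 0 with a = 0.968, b = 1.415, c = 1.
Discriminant D = b^2 - 4ac = (1.415)^2 - 4*(0.968)*1 = 2.002225 - (3.872) = -1.869775.
D < 0, so the roots are the complex-conjugate pair z = (-b +/- i sqrt(-D)) / (2a) = -0.7309 +/- 0.7063i.
For a conjugate pair |z|^2 = z * conj(z) = (product of roots) = c/a = 1/(0.968) = 1.033058, so |z| = sqrt(1.033058) = 1.0164 for both roots.
Moduli of all roots: 1.0164, 1.0164.
All moduli strictly greater than 1? Yes.
Verdict: Stationary.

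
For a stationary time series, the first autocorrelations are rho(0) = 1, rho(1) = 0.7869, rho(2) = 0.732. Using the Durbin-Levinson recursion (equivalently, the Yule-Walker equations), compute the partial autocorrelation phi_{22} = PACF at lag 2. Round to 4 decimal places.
\phi_{22} = 0.2962

The PACF at lag k is phi_{kk}, the last component of the solution
to the Yule-Walker system G_k phi = r_k where
  (G_k)_{ij} = rho(|i - j|), (r_k)_i = rho(i), i,j = 1..k.
Equivalently, Durbin-Levinson gives phi_{kk} iteratively:
  phi_{11} = rho(1)
  phi_{kk} = [rho(k) - sum_{j=1..k-1} phi_{k-1,j} rho(k-j)]
            / [1 - sum_{j=1..k-1} phi_{k-1,j} rho(j)],
  phi_{k,j} = phi_{k-1,j} - phi_{kk} phi_{k-1,k-j},  j = 1..k-1.
Step k = 1:
  phi_11 = rho(1) = 0.7869.
Step k = 2:
  phi_22 = [rho(2) - phi_11 rho(1)] / [1 - phi_11 rho(1)] = [0.732 - (0.7869)(0.7869)] / [1 - (0.7869)(0.7869)]
         = 0.11278839 / 0.38078839 = 0.2962.
Therefore phi_{22} = 0.2962.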